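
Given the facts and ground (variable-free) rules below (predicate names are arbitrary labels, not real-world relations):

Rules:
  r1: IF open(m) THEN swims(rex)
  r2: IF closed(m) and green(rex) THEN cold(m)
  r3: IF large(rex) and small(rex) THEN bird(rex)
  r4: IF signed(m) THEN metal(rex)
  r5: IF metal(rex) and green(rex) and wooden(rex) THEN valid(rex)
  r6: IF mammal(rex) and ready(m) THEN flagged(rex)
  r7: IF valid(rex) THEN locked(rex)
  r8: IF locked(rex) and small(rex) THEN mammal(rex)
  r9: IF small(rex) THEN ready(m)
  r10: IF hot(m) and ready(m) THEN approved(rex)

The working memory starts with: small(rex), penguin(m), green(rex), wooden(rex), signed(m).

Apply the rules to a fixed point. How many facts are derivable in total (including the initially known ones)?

[1] r4 [IF signed(m) THEN metal(rex)]; r9 [IF small(rex) THEN ready(m)]. ⇒ new: metal(rex), ready(m).
[2] r5 [IF metal(rex) and green(rex) and wooden(rex) THEN valid(rex)]. ⇒ new: valid(rex).
[3] r7 [IF valid(rex) THEN locked(rex)]. ⇒ new: locked(rex).
[4] r8 [IF locked(rex) and small(rex) THEN mammal(rex)]. ⇒ new: mammal(rex).
[5] r6 [IF mammal(rex) and ready(m) THEN flagged(rex)]. ⇒ new: flagged(rex).
Closure: {flagged(rex), green(rex), locked(rex), mammal(rex), metal(rex), penguin(m), ready(m), signed(m), small(rex), valid(rex), wooden(rex)} — 11 facts.

11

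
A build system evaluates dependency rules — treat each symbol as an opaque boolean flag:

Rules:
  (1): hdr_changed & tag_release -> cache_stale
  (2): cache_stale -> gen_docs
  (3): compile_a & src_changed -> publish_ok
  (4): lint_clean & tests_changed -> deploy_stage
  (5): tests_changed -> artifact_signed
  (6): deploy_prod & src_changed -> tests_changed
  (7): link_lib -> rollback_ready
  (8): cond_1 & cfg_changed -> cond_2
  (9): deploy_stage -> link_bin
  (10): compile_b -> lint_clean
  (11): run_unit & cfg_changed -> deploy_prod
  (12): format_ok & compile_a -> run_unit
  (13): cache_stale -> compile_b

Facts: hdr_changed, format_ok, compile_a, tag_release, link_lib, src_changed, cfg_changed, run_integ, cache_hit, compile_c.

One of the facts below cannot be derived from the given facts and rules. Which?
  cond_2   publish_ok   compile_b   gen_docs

[1] (1) [hdr_changed & tag_release -> cache_stale]; (3) [compile_a & src_changed -> publish_ok]; (7) [link_lib -> rollback_ready]; (12) [format_ok & compile_a -> run_unit]. ⇒ new: cache_stale, publish_ok, rollback_ready, run_unit.
[2] (2) [cache_stale -> gen_docs]; (11) [run_unit & cfg_changed -> deploy_prod]; (13) [cache_stale -> compile_b]. ⇒ new: gen_docs, deploy_prod, compile_b.
[3] (6) [deploy_prod & src_changed -> tests_changed]; (10) [compile_b -> lint_clean]. ⇒ new: tests_changed, lint_clean.
[4] (4) [lint_clean & tests_changed -> deploy_stage]; (5) [tests_changed -> artifact_signed]. ⇒ new: deploy_stage, artifact_signed.
[5] (9) [deploy_stage -> link_bin]. ⇒ new: link_bin.
Derived: gen_docs (round 2), compile_b (round 2), publish_ok (round 1). cond_2 never appears in any round.

cond_2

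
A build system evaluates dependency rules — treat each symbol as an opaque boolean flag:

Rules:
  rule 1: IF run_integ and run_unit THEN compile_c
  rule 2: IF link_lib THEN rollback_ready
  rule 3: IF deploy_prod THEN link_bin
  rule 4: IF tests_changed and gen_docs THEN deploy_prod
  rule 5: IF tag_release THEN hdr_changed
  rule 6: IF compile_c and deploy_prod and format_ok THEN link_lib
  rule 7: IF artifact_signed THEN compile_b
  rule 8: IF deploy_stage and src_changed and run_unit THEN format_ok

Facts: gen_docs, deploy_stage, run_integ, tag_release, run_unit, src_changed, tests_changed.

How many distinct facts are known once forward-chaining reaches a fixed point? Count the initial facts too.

Round 1 — rule 1, rule 4, rule 5, rule 8, derive compile_c, deploy_prod, hdr_changed, format_ok.
Round 2 — rule 3, rule 6, derive link_bin, link_lib.
Round 3 — rule 2, derive rollback_ready.
Closure: {compile_c, deploy_prod, deploy_stage, format_ok, gen_docs, hdr_changed, link_bin, link_lib, rollback_ready, run_integ, run_unit, src_changed, tag_release, tests_changed} — 14 facts.

14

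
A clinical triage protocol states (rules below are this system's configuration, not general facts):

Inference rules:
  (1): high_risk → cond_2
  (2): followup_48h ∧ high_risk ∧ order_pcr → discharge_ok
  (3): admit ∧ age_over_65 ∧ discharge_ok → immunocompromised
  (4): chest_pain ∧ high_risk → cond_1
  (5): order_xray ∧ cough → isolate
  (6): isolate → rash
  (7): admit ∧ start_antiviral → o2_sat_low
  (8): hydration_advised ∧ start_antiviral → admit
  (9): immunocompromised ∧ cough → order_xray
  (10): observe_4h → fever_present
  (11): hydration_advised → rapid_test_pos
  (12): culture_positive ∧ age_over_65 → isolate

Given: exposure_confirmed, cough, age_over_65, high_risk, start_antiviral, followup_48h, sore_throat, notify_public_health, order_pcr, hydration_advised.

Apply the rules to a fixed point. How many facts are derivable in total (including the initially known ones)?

19

[1] (1) [high_risk → cond_2]; (2) [followup_48h ∧ high_risk ∧ order_pcr → discharge_ok]; (8) [hydration_advised ∧ start_antiviral → admit]; (11) [hydration_advised → rapid_test_pos]. ⇒ new: cond_2, discharge_ok, admit, rapid_test_pos.
[2] (3) [admit ∧ age_over_65 ∧ discharge_ok → immunocompromised]; (7) [admit ∧ start_antiviral → o2_sat_low]. ⇒ new: immunocompromised, o2_sat_low.
[3] (9) [immunocompromised ∧ cough → order_xray]. ⇒ new: order_xray.
[4] (5) [order_xray ∧ cough → isolate]. ⇒ new: isolate.
[5] (6) [isolate → rash]. ⇒ new: rash.
Closure: {admit, age_over_65, cond_2, cough, discharge_ok, exposure_confirmed, followup_48h, high_risk, hydration_advised, immunocompromised, isolate, notify_public_health, o2_sat_low, order_pcr, order_xray, rapid_test_pos, rash, sore_throat, start_antiviral} — 19 facts.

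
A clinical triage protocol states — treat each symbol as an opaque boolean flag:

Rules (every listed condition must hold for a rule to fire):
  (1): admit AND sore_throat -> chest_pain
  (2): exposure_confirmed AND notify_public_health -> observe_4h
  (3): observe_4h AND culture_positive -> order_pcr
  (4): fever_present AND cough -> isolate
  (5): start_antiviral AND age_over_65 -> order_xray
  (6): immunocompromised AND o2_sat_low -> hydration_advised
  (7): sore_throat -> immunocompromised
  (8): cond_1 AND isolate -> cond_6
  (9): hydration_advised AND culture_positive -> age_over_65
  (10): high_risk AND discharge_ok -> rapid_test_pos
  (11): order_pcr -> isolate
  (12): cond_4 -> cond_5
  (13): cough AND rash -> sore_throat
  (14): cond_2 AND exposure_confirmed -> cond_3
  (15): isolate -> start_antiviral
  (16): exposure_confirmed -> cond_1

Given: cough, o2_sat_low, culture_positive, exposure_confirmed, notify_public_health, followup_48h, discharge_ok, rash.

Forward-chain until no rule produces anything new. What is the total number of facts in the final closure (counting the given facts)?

Round 1 — (2), (13), (16), derive observe_4h, sore_throat, cond_1.
Round 2 — (3), (7), derive order_pcr, immunocompromised.
Round 3 — (6), (11), derive hydration_advised, isolate.
Round 4 — (8), (9), (15), derive cond_6, age_over_65, start_antiviral.
Round 5 — (5), derive order_xray.
Closure: {age_over_65, cond_1, cond_6, cough, culture_positive, discharge_ok, exposure_confirmed, followup_48h, hydration_advised, immunocompromised, isolate, notify_public_health, o2_sat_low, observe_4h, order_pcr, order_xray, rash, sore_throat, start_antiviral} — 19 facts.

19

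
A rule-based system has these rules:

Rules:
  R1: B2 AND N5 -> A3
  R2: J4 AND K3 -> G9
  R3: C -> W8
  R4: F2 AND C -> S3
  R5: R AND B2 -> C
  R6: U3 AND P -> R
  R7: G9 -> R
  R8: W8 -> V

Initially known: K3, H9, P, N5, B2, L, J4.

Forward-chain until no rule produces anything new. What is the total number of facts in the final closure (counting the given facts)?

13

Round 1: R1 [B2 AND N5 -> A3]; R2 [J4 AND K3 -> G9]. Adds A3, G9.
Round 2: R7 [G9 -> R]. Adds R.
Round 3: R5 [R AND B2 -> C]. Adds C.
Round 4: R3 [C -> W8]. Adds W8.
Round 5: R8 [W8 -> V]. Adds V.
Closure: {A3, B2, C, G9, H9, J4, K3, L, N5, P, R, V, W8} — 13 facts.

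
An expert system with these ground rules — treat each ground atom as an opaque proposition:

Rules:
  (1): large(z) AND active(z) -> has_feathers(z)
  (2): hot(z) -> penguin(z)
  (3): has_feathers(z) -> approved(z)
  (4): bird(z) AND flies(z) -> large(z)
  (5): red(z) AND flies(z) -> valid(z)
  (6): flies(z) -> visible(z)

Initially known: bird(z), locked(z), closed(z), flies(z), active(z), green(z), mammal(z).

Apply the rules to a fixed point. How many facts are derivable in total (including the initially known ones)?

Round 1 — (4), (6), derive large(z), visible(z).
Round 2 — (1), derive has_feathers(z).
Round 3 — (3), derive approved(z).
Closure: {active(z), approved(z), bird(z), closed(z), flies(z), green(z), has_feathers(z), large(z), locked(z), mammal(z), visible(z)} — 11 facts.

11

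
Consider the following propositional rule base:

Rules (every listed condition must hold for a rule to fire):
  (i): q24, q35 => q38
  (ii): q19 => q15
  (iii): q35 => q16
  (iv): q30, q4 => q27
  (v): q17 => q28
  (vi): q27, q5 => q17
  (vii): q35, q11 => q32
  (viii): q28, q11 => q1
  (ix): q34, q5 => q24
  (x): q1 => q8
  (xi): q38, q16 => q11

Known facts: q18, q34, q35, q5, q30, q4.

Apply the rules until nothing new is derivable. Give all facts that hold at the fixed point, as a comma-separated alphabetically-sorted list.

Round 1 — (iii), (iv), (ix), derive q16, q27, q24.
Round 2 — (i), (vi), derive q38, q17.
Round 3 — (v), (xi), derive q28, q11.
Round 4 — (vii), (viii), derive q32, q1.
Round 5 — (x), derive q8.

q1, q11, q16, q17, q18, q24, q27, q28, q30, q32, q34, q35, q38, q4, q5, q8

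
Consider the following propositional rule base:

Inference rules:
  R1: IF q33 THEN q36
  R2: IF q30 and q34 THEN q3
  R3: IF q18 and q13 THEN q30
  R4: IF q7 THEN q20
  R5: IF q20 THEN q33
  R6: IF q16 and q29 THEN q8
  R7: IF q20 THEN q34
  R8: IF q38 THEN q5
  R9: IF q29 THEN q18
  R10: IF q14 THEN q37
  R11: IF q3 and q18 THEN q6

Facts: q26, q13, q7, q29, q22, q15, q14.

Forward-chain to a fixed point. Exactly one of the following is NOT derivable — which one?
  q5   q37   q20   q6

Round 1: R4 [IF q7 THEN q20]; R9 [IF q29 THEN q18]; R10 [IF q14 THEN q37]. New: q20, q18, q37.
Round 2: R3 [IF q18 and q13 THEN q30]; R5 [IF q20 THEN q33]; R7 [IF q20 THEN q34]. New: q30, q33, q34.
Round 3: R1 [IF q33 THEN q36]; R2 [IF q30 and q34 THEN q3]. New: q36, q3.
Round 4: R11 [IF q3 and q18 THEN q6]. New: q6.
Derived: q20 (round 1), q37 (round 1), q6 (round 4). q5 never appears in any round.

q5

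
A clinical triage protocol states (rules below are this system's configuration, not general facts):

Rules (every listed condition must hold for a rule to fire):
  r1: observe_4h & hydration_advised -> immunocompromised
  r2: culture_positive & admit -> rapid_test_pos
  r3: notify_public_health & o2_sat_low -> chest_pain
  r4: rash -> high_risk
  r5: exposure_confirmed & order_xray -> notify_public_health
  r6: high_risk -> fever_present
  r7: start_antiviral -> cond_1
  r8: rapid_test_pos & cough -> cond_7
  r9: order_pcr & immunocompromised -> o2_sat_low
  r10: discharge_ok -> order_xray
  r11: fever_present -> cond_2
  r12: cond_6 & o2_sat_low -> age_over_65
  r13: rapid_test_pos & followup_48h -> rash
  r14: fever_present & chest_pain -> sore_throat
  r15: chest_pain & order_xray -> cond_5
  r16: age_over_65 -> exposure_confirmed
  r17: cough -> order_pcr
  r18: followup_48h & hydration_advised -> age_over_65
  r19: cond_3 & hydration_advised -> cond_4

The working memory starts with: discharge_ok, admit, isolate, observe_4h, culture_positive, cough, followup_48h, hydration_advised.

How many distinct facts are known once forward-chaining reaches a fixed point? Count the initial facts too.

Round 1: r1 [observe_4h & hydration_advised -> immunocompromised]; r2 [culture_positive & admit -> rapid_test_pos]; r10 [discharge_ok -> order_xray]; r17 [cough -> order_pcr]; r18 [followup_48h & hydration_advised -> age_over_65]. Adds immunocompromised, rapid_test_pos, order_xray, order_pcr, age_over_65.
Round 2: r8 [rapid_test_pos & cough -> cond_7]; r9 [order_pcr & immunocompromised -> o2_sat_low]; r13 [rapid_test_pos & followup_48h -> rash]; r16 [age_over_65 -> exposure_confirmed]. Adds cond_7, o2_sat_low, rash, exposure_confirmed.
Round 3: r4 [rash -> high_risk]; r5 [exposure_confirmed & order_xray -> notify_public_health]. Adds high_risk, notify_public_health.
Round 4: r3 [notify_public_health & o2_sat_low -> chest_pain]; r6 [high_risk -> fever_present]. Adds chest_pain, fever_present.
Round 5: r11 [fever_present -> cond_2]; r14 [fever_present & chest_pain -> sore_throat]; r15 [chest_pain & order_xray -> cond_5]. Adds cond_2, sore_throat, cond_5.
Closure: {admit, age_over_65, chest_pain, cond_2, cond_5, cond_7, cough, culture_positive, discharge_ok, exposure_confirmed, fever_present, followup_48h, high_risk, hydration_advised, immunocompromised, isolate, notify_public_health, o2_sat_low, observe_4h, order_pcr, order_xray, rapid_test_pos, rash, sore_throat} — 24 facts.

24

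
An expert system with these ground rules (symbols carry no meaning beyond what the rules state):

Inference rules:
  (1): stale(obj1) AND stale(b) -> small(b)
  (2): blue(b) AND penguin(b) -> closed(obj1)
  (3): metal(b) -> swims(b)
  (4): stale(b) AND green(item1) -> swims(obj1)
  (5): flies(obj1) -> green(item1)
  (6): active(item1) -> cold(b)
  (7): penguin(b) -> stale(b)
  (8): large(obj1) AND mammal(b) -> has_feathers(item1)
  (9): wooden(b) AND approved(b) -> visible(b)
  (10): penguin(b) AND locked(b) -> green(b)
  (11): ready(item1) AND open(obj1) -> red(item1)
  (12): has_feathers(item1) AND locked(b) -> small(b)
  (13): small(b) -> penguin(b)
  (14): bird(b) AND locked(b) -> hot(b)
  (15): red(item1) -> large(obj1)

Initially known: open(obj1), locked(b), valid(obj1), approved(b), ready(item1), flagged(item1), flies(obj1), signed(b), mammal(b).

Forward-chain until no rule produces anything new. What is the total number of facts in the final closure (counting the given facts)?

18

[1] (5) [flies(obj1) -> green(item1)]; (11) [ready(item1) AND open(obj1) -> red(item1)]. ⇒ new: green(item1), red(item1).
[2] (15) [red(item1) -> large(obj1)]. ⇒ new: large(obj1).
[3] (8) [large(obj1) AND mammal(b) -> has_feathers(item1)]. ⇒ new: has_feathers(item1).
[4] (12) [has_feathers(item1) AND locked(b) -> small(b)]. ⇒ new: small(b).
[5] (13) [small(b) -> penguin(b)]. ⇒ new: penguin(b).
[6] (7) [penguin(b) -> stale(b)]; (10) [penguin(b) AND locked(b) -> green(b)]. ⇒ new: stale(b), green(b).
[7] (4) [stale(b) AND green(item1) -> swims(obj1)]. ⇒ new: swims(obj1).
Closure: {approved(b), flagged(item1), flies(obj1), green(b), green(item1), has_feathers(item1), large(obj1), locked(b), mammal(b), open(obj1), penguin(b), ready(item1), red(item1), signed(b), small(b), stale(b), swims(obj1), valid(obj1)} — 18 facts.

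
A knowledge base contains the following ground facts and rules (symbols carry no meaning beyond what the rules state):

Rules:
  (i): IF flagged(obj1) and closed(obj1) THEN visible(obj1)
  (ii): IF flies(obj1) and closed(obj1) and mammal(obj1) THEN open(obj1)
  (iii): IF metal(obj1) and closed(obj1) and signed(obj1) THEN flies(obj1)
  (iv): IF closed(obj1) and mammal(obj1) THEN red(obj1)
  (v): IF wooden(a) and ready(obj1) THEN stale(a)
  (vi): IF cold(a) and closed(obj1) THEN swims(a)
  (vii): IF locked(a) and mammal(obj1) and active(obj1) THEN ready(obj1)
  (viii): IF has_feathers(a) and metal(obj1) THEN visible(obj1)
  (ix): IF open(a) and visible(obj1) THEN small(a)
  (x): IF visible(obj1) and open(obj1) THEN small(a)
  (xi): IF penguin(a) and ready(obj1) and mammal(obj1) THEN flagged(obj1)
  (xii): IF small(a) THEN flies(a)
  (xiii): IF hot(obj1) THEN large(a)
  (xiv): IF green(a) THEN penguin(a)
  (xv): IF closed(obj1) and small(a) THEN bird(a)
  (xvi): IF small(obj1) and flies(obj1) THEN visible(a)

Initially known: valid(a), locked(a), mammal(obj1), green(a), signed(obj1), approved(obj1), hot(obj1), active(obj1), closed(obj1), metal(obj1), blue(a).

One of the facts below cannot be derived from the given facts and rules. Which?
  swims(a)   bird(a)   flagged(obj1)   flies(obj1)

swims(a)

Round 1: (iii) [IF metal(obj1) and closed(obj1) and signed(obj1) THEN flies(obj1)]; (iv) [IF closed(obj1) and mammal(obj1) THEN red(obj1)]; (vii) [IF locked(a) and mammal(obj1) and active(obj1) THEN ready(obj1)]; (xiii) [IF hot(obj1) THEN large(a)]; (xiv) [IF green(a) THEN penguin(a)]. Adds flies(obj1), red(obj1), ready(obj1), large(a), penguin(a).
Round 2: (ii) [IF flies(obj1) and closed(obj1) and mammal(obj1) THEN open(obj1)]; (xi) [IF penguin(a) and ready(obj1) and mammal(obj1) THEN flagged(obj1)]. Adds open(obj1), flagged(obj1).
Round 3: (i) [IF flagged(obj1) and closed(obj1) THEN visible(obj1)]. Adds visible(obj1).
Round 4: (x) [IF visible(obj1) and open(obj1) THEN small(a)]. Adds small(a).
Round 5: (xii) [IF small(a) THEN flies(a)]; (xv) [IF closed(obj1) and small(a) THEN bird(a)]. Adds flies(a), bird(a).
Derived: flies(obj1) (round 1), flagged(obj1) (round 2), bird(a) (round 5). swims(a) never appears in any round.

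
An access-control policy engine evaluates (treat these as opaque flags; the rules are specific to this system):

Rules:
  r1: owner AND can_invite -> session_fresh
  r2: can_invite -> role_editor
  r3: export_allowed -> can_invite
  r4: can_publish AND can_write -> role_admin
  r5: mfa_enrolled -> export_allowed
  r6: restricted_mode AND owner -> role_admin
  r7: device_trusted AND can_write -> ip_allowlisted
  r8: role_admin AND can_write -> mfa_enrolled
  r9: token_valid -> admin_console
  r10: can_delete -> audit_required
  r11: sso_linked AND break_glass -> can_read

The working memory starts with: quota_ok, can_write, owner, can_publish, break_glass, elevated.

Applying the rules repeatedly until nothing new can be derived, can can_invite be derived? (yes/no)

Round 1 fires r4, giving role_admin.
Round 2 fires r8, giving mfa_enrolled.
Round 3 fires r5, giving export_allowed.
Round 4 fires r3, giving can_invite.
Round 5 fires r1, r2, giving session_fresh, role_editor.
can_invite appears in round 4, so it is derivable.

yes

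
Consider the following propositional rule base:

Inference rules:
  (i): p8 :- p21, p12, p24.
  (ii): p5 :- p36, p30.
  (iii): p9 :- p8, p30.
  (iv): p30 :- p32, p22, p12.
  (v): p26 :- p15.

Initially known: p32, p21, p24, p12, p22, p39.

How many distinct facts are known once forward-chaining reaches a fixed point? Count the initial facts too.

9

Round 1: (i) [p8 :- p21, p12, p24.]; (iv) [p30 :- p32, p22, p12.]. Adds p8, p30.
Round 2: (iii) [p9 :- p8, p30.]. Adds p9.
Closure: {p12, p21, p22, p24, p30, p32, p39, p8, p9} — 9 facts.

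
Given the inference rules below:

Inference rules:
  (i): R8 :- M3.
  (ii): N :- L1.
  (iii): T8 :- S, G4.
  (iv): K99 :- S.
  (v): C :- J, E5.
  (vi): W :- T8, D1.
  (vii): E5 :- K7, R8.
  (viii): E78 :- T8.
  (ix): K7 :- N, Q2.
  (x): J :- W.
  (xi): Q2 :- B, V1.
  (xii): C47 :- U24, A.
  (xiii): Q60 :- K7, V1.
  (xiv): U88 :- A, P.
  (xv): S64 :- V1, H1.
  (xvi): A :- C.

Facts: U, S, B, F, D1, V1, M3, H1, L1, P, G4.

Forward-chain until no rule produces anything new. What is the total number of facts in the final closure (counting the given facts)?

Round 1 fires (i), (ii), (iii), (iv), (xi), (xv), giving R8, N, T8, K99, Q2, S64.
Round 2 fires (vi), (viii), (ix), giving W, E78, K7.
Round 3 fires (vii), (x), (xiii), giving E5, J, Q60.
Round 4 fires (v), giving C.
Round 5 fires (xvi), giving A.
Round 6 fires (xiv), giving U88.
Closure: {A, B, C, D1, E5, E78, F, G4, H1, J, K7, K99, L1, M3, N, P, Q2, Q60, R8, S, S64, T8, U, U88, V1, W} — 26 facts.

26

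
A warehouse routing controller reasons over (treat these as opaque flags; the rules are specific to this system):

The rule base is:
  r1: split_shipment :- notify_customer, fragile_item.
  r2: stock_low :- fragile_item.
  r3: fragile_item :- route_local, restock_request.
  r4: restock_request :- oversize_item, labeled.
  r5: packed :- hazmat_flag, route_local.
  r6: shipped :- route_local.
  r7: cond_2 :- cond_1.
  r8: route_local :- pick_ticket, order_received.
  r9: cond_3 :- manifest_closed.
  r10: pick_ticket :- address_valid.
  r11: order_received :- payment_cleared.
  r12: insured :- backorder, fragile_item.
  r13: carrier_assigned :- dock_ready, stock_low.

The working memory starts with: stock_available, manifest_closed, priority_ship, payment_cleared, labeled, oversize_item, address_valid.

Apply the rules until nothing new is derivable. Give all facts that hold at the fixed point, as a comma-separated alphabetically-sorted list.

address_valid, cond_3, fragile_item, labeled, manifest_closed, order_received, oversize_item, payment_cleared, pick_ticket, priority_ship, restock_request, route_local, shipped, stock_available, stock_low

[1] r4 [restock_request :- oversize_item, labeled.]; r9 [cond_3 :- manifest_closed.]; r10 [pick_ticket :- address_valid.]; r11 [order_received :- payment_cleared.]. ⇒ new: restock_request, cond_3, pick_ticket, order_received.
[2] r8 [route_local :- pick_ticket, order_received.]. ⇒ new: route_local.
[3] r3 [fragile_item :- route_local, restock_request.]; r6 [shipped :- route_local.]. ⇒ new: fragile_item, shipped.
[4] r2 [stock_low :- fragile_item.]. ⇒ new: stock_low.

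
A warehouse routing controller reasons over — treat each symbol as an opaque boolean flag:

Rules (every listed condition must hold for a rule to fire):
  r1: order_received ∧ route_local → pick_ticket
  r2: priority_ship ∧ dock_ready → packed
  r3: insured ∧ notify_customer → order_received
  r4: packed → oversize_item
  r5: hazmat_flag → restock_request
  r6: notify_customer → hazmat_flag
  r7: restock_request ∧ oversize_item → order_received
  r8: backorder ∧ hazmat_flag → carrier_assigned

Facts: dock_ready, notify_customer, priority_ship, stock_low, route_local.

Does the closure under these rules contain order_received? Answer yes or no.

Round 1: r2 [priority_ship ∧ dock_ready → packed]; r6 [notify_customer → hazmat_flag]. New: packed, hazmat_flag.
Round 2: r4 [packed → oversize_item]; r5 [hazmat_flag → restock_request]. New: oversize_item, restock_request.
Round 3: r7 [restock_request ∧ oversize_item → order_received]. New: order_received.
Round 4: r1 [order_received ∧ route_local → pick_ticket]. New: pick_ticket.
order_received appears in round 3, so it is derivable.

yes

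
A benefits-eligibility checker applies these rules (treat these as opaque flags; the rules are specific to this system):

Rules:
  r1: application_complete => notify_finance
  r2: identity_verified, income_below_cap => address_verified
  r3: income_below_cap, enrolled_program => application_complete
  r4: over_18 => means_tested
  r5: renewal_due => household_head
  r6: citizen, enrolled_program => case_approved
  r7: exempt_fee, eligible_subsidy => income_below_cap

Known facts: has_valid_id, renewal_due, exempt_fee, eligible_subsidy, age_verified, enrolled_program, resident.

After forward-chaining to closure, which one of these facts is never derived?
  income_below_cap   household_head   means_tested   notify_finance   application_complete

means_tested

Round 1: r5 [renewal_due => household_head]; r7 [exempt_fee, eligible_subsidy => income_below_cap]. Adds household_head, income_below_cap.
Round 2: r3 [income_below_cap, enrolled_program => application_complete]. Adds application_complete.
Round 3: r1 [application_complete => notify_finance]. Adds notify_finance.
Derived: income_below_cap (round 1), household_head (round 1), notify_finance (round 3), application_complete (round 2). means_tested never appears in any round.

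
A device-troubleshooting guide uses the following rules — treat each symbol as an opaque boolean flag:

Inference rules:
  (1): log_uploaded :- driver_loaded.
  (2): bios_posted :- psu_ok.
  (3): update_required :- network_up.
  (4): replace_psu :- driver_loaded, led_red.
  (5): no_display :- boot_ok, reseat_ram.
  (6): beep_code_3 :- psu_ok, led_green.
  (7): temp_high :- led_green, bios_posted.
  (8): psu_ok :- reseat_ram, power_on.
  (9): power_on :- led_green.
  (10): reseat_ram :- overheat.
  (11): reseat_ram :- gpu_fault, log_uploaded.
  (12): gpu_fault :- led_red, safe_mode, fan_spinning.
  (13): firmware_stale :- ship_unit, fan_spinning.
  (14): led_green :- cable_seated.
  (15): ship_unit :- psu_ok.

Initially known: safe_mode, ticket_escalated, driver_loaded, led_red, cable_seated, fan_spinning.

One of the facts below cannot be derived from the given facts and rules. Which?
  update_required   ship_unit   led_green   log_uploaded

Round 1 — (1), (4), (12), (14), derive log_uploaded, replace_psu, gpu_fault, led_green.
Round 2 — (9), (11), derive power_on, reseat_ram.
Round 3 — (8), derive psu_ok.
Round 4 — (2), (6), (15), derive bios_posted, beep_code_3, ship_unit.
Round 5 — (7), (13), derive temp_high, firmware_stale.
Derived: ship_unit (round 4), led_green (round 1), log_uploaded (round 1). update_required never appears in any round.

update_required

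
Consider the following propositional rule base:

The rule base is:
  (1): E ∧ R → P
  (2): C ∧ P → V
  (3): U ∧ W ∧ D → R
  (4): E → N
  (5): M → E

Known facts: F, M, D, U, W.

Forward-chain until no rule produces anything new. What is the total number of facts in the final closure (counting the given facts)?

Round 1 fires (3), (5), giving R, E.
Round 2 fires (1), (4), giving P, N.
Closure: {D, E, F, M, N, P, R, U, W} — 9 facts.

9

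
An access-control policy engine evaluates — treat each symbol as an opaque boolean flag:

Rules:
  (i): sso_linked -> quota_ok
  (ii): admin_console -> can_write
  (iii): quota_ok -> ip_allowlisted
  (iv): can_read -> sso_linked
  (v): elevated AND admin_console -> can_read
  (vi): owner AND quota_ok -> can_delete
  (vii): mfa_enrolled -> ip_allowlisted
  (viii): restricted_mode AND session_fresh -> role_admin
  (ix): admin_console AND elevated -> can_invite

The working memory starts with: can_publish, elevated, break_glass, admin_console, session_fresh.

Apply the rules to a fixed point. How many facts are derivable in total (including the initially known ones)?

11

[1] (ii) [admin_console -> can_write]; (v) [elevated AND admin_console -> can_read]; (ix) [admin_console AND elevated -> can_invite]. ⇒ new: can_write, can_read, can_invite.
[2] (iv) [can_read -> sso_linked]. ⇒ new: sso_linked.
[3] (i) [sso_linked -> quota_ok]. ⇒ new: quota_ok.
[4] (iii) [quota_ok -> ip_allowlisted]. ⇒ new: ip_allowlisted.
Closure: {admin_console, break_glass, can_invite, can_publish, can_read, can_write, elevated, ip_allowlisted, quota_ok, session_fresh, sso_linked} — 11 facts.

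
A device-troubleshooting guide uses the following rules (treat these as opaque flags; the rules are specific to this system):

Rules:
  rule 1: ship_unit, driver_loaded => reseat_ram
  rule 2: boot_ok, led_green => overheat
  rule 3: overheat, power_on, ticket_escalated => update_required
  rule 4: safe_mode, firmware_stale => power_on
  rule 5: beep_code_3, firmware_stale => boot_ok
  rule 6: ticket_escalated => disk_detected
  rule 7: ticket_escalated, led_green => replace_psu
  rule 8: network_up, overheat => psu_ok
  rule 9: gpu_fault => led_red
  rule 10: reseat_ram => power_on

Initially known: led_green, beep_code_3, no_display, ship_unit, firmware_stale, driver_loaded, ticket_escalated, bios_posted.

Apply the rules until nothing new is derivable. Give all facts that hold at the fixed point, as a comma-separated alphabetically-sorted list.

Round 1: rule 1 [ship_unit, driver_loaded => reseat_ram]; rule 5 [beep_code_3, firmware_stale => boot_ok]; rule 6 [ticket_escalated => disk_detected]; rule 7 [ticket_escalated, led_green => replace_psu]. New: reseat_ram, boot_ok, disk_detected, replace_psu.
Round 2: rule 2 [boot_ok, led_green => overheat]; rule 10 [reseat_ram => power_on]. New: overheat, power_on.
Round 3: rule 3 [overheat, power_on, ticket_escalated => update_required]. New: update_required.

beep_code_3, bios_posted, boot_ok, disk_detected, driver_loaded, firmware_stale, led_green, no_display, overheat, power_on, replace_psu, reseat_ram, ship_unit, ticket_escalated, update_required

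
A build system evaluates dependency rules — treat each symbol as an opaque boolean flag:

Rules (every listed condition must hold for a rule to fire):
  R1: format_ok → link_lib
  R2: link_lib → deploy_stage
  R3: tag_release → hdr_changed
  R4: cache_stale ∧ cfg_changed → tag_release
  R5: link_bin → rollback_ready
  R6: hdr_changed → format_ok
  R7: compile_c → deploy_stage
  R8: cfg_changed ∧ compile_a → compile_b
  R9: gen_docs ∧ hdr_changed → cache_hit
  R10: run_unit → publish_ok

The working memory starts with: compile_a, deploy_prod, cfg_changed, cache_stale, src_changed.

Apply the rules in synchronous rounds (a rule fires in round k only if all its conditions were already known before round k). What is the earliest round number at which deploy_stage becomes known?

5

Round 1: R4 [cache_stale ∧ cfg_changed → tag_release]; R8 [cfg_changed ∧ compile_a → compile_b]. New: tag_release, compile_b.
Round 2: R3 [tag_release → hdr_changed]. New: hdr_changed.
Round 3: R6 [hdr_changed → format_ok]. New: format_ok.
Round 4: R1 [format_ok → link_lib]. New: link_lib.
Round 5: R2 [link_lib → deploy_stage]. New: deploy_stage.
deploy_stage first appears in round 5.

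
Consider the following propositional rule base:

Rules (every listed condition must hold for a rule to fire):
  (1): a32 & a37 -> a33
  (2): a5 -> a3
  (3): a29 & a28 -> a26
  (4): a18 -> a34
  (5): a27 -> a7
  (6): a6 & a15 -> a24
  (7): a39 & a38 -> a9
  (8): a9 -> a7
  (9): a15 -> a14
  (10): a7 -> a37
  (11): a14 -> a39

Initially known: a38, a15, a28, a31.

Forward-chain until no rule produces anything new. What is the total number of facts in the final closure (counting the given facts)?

Round 1 fires (9), giving a14.
Round 2 fires (11), giving a39.
Round 3 fires (7), giving a9.
Round 4 fires (8), giving a7.
Round 5 fires (10), giving a37.
Closure: {a14, a15, a28, a31, a37, a38, a39, a7, a9} — 9 facts.

9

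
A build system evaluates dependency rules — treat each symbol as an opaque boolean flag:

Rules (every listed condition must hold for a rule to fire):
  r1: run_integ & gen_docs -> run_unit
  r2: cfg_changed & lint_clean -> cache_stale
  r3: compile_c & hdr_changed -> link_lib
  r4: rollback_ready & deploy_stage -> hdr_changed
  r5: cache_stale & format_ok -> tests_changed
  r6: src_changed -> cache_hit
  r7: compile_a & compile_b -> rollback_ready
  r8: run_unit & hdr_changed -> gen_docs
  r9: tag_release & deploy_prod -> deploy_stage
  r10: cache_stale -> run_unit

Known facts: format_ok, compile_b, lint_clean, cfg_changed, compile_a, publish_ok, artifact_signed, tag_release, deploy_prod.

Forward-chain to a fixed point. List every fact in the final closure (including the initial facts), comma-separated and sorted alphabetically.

artifact_signed, cache_stale, cfg_changed, compile_a, compile_b, deploy_prod, deploy_stage, format_ok, gen_docs, hdr_changed, lint_clean, publish_ok, rollback_ready, run_unit, tag_release, tests_changed

[1] r2 [cfg_changed & lint_clean -> cache_stale]; r7 [compile_a & compile_b -> rollback_ready]; r9 [tag_release & deploy_prod -> deploy_stage]. ⇒ new: cache_stale, rollback_ready, deploy_stage.
[2] r4 [rollback_ready & deploy_stage -> hdr_changed]; r5 [cache_stale & format_ok -> tests_changed]; r10 [cache_stale -> run_unit]. ⇒ new: hdr_changed, tests_changed, run_unit.
[3] r8 [run_unit & hdr_changed -> gen_docs]. ⇒ new: gen_docs.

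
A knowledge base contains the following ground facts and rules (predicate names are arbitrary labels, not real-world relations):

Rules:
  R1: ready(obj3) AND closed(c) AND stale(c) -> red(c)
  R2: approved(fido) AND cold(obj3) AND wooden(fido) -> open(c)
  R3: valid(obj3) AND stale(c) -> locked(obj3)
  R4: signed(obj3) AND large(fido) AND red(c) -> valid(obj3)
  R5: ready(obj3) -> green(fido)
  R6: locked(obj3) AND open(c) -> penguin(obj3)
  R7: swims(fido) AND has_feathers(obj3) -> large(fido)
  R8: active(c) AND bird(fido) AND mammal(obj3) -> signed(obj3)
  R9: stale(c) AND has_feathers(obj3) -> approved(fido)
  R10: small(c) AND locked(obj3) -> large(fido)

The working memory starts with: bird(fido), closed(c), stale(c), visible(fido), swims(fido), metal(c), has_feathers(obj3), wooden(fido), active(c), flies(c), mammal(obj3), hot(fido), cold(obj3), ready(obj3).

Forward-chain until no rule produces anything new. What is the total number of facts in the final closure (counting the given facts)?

23

Round 1: R1 [ready(obj3) AND closed(c) AND stale(c) -> red(c)]; R5 [ready(obj3) -> green(fido)]; R7 [swims(fido) AND has_feathers(obj3) -> large(fido)]; R8 [active(c) AND bird(fido) AND mammal(obj3) -> signed(obj3)]; R9 [stale(c) AND has_feathers(obj3) -> approved(fido)]. Adds red(c), green(fido), large(fido), signed(obj3), approved(fido).
Round 2: R2 [approved(fido) AND cold(obj3) AND wooden(fido) -> open(c)]; R4 [signed(obj3) AND large(fido) AND red(c) -> valid(obj3)]. Adds open(c), valid(obj3).
Round 3: R3 [valid(obj3) AND stale(c) -> locked(obj3)]. Adds locked(obj3).
Round 4: R6 [locked(obj3) AND open(c) -> penguin(obj3)]. Adds penguin(obj3).
Closure: {active(c), approved(fido), bird(fido), closed(c), cold(obj3), flies(c), green(fido), has_feathers(obj3), hot(fido), large(fido), locked(obj3), mammal(obj3), metal(c), open(c), penguin(obj3), ready(obj3), red(c), signed(obj3), stale(c), swims(fido), valid(obj3), visible(fido), wooden(fido)} — 23 facts.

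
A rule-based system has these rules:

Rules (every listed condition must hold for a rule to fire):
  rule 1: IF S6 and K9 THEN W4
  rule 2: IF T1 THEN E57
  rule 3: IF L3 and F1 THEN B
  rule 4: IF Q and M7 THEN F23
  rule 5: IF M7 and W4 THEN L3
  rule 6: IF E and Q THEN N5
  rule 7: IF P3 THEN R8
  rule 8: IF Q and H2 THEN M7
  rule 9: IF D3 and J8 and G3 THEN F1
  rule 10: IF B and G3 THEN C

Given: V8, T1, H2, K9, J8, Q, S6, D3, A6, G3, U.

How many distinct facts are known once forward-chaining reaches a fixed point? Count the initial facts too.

Round 1 — rule 1, rule 2, rule 8, rule 9, derive W4, E57, M7, F1.
Round 2 — rule 4, rule 5, derive F23, L3.
Round 3 — rule 3, derive B.
Round 4 — rule 10, derive C.
Closure: {A6, B, C, D3, E57, F1, F23, G3, H2, J8, K9, L3, M7, Q, S6, T1, U, V8, W4} — 19 facts.

19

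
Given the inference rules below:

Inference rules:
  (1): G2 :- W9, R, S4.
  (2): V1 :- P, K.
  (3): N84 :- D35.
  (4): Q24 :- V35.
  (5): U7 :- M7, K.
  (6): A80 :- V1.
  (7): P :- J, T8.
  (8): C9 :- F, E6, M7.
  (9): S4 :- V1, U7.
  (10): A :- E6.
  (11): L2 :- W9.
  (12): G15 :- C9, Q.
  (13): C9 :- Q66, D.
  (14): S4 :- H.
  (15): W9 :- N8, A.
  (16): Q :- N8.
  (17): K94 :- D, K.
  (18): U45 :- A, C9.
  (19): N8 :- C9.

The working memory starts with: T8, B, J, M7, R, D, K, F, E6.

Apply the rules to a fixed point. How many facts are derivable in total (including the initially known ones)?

24

Round 1 — (5), (7), (8), (10), (17), derive U7, P, C9, A, K94.
Round 2 — (2), (18), (19), derive V1, U45, N8.
Round 3 — (6), (9), (15), (16), derive A80, S4, W9, Q.
Round 4 — (1), (11), (12), derive G2, L2, G15.
Closure: {A, A80, B, C9, D, E6, F, G15, G2, J, K, K94, L2, M7, N8, P, Q, R, S4, T8, U45, U7, V1, W9} — 24 facts.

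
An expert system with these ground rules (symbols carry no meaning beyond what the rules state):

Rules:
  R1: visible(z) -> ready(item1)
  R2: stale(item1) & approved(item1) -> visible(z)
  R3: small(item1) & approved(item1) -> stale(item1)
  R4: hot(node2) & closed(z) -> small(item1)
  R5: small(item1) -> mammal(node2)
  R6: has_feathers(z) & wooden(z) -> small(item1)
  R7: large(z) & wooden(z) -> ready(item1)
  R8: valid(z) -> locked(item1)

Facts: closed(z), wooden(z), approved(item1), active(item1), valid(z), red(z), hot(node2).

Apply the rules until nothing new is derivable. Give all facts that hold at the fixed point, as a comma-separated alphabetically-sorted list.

active(item1), approved(item1), closed(z), hot(node2), locked(item1), mammal(node2), ready(item1), red(z), small(item1), stale(item1), valid(z), visible(z), wooden(z)

Round 1: R4 [hot(node2) & closed(z) -> small(item1)]; R8 [valid(z) -> locked(item1)]. New: small(item1), locked(item1).
Round 2: R3 [small(item1) & approved(item1) -> stale(item1)]; R5 [small(item1) -> mammal(node2)]. New: stale(item1), mammal(node2).
Round 3: R2 [stale(item1) & approved(item1) -> visible(z)]. New: visible(z).
Round 4: R1 [visible(z) -> ready(item1)]. New: ready(item1).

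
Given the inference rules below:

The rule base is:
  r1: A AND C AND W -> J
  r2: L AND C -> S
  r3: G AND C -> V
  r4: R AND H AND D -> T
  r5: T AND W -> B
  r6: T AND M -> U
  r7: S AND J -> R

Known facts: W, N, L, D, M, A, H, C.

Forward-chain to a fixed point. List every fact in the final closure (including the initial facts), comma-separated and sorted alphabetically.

Round 1 — r1, r2, derive J, S.
Round 2 — r7, derive R.
Round 3 — r4, derive T.
Round 4 — r5, r6, derive B, U.

A, B, C, D, H, J, L, M, N, R, S, T, U, W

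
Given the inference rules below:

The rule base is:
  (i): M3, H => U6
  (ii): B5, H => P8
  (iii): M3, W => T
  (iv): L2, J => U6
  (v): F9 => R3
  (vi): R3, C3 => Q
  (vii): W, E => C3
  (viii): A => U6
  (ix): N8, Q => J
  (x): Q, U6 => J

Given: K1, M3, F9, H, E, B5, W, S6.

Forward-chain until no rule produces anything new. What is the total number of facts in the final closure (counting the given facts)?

15

[1] (i) [M3, H => U6]; (ii) [B5, H => P8]; (iii) [M3, W => T]; (v) [F9 => R3]; (vii) [W, E => C3]. ⇒ new: U6, P8, T, R3, C3.
[2] (vi) [R3, C3 => Q]. ⇒ new: Q.
[3] (x) [Q, U6 => J]. ⇒ new: J.
Closure: {B5, C3, E, F9, H, J, K1, M3, P8, Q, R3, S6, T, U6, W} — 15 facts.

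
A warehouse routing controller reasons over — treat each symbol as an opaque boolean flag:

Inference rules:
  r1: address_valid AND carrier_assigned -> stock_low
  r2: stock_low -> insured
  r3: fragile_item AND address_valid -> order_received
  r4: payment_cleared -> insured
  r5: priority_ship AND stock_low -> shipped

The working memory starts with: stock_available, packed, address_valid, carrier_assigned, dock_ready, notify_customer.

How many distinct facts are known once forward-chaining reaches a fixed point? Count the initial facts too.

Round 1 fires r1, giving stock_low.
Round 2 fires r2, giving insured.
Closure: {address_valid, carrier_assigned, dock_ready, insured, notify_customer, packed, stock_available, stock_low} — 8 facts.

8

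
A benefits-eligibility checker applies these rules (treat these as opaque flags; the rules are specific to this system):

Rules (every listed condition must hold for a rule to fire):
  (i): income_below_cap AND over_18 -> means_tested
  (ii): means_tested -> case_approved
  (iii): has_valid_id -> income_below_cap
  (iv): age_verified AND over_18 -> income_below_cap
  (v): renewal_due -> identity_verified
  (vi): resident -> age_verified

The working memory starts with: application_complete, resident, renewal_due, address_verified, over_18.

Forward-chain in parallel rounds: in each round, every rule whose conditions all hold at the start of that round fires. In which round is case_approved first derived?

4

Round 1: (v) [renewal_due -> identity_verified]; (vi) [resident -> age_verified]. Adds identity_verified, age_verified.
Round 2: (iv) [age_verified AND over_18 -> income_below_cap]. Adds income_below_cap.
Round 3: (i) [income_below_cap AND over_18 -> means_tested]. Adds means_tested.
Round 4: (ii) [means_tested -> case_approved]. Adds case_approved.
case_approved first appears in round 4.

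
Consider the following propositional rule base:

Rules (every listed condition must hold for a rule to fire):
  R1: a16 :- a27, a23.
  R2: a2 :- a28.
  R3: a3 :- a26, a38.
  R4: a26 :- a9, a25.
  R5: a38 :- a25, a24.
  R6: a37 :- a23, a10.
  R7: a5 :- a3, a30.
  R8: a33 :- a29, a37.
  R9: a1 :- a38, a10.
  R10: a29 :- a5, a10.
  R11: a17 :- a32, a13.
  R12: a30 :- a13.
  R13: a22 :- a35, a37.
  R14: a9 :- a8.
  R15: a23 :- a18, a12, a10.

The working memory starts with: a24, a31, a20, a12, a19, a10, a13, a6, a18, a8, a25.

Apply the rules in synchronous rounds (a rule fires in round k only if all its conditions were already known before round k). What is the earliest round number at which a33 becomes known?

[1] R5 [a38 :- a25, a24.]; R12 [a30 :- a13.]; R14 [a9 :- a8.]; R15 [a23 :- a18, a12, a10.]. ⇒ new: a38, a30, a9, a23.
[2] R4 [a26 :- a9, a25.]; R6 [a37 :- a23, a10.]; R9 [a1 :- a38, a10.]. ⇒ new: a26, a37, a1.
[3] R3 [a3 :- a26, a38.]. ⇒ new: a3.
[4] R7 [a5 :- a3, a30.]. ⇒ new: a5.
[5] R10 [a29 :- a5, a10.]. ⇒ new: a29.
[6] R8 [a33 :- a29, a37.]. ⇒ new: a33.
a33 first appears in round 6.

6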